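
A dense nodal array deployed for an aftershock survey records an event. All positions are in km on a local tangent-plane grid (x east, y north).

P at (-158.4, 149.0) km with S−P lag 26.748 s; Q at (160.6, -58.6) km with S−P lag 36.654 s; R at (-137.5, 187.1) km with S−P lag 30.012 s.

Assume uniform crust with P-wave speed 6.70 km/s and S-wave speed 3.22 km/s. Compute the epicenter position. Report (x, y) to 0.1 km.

Distance from S−P lag: d = Δt · v_P v_S / (v_P − v_S) = Δt · (6.70·3.22)/(6.70−3.22) ≈ 6.1994·Δt.
So d_P = 165.82, d_Q = 227.23, d_R = 186.06 km.
Circle about each station: (x + 158.4)² + (y − 149.0)² = 165.82²; (x − 160.6)² + (y + 58.6)² = 227.23²; (x + 137.5)² + (y − 187.1)² = 186.06².
Subtracting pairs of circle equations eliminates x²+y² and gives linear equations (the radical axes):
638.0 x − 415.2 y = -42202.44
41.8 x + 76.2 y = -500.95
Solving the 2×2 system: x ≈ -51.9, y ≈ 21.9 km.
Check against P (with the unrounded x, y): √((x + 158.4)²+(y − 149.0)²) = 165.83 ≈ 165.82 km. ✓

-51.9 km east, 21.9 km north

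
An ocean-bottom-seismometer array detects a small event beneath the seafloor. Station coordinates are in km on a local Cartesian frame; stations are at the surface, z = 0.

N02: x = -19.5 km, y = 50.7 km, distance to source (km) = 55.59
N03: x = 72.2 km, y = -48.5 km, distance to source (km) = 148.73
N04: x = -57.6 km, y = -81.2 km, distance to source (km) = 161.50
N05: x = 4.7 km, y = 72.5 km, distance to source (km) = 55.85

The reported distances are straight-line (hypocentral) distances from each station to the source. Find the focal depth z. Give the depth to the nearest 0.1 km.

Each station gives a sphere (x−x_i)² + (y−y_i)² + z² = d_i² (stations at z=0).
Subtracting the N02 sphere from N03 and N04: z² cancels, leaving linear equations in x and y:
183.4 x − 198.4 y = -14416.01
-76.2 x − 263.8 y = -16031.54
Solving: x ≈ -9.800, y ≈ 63.602 km (keep extra digits for the depth step; rounded: -9.8, 63.6).
Then from the N02 sphere: z² = 55.59² − (x + 19.5)² − (y − 50.7)² with x = -9.800, y = 63.602, so z ≈ 53.195 ≈ 53.2 km.
Check against N05 (with the unrounded solution): distance 55.85 ≈ 55.85 km. ✓

z ≈ 53.2 km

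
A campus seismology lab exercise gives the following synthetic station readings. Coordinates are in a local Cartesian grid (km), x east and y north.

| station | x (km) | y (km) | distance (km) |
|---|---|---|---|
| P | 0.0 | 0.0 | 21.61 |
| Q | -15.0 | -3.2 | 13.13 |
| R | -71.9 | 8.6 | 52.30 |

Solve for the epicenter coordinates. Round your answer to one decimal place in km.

x ≈ -19.6 km, y ≈ 9.1 km

Circle about each station: x² + y² = 21.61²; (x + 15.0)² + (y + 3.2)² = 13.13²; (x + 71.9)² + (y − 8.6)² = 52.30².
Subtracting the P equation from the Q and R equations removes the quadratic terms:
-30.0 x − 6.4 y = 529.84
-143.8 x + 17.2 y = 2975.27
Solving the 2×2 system: x ≈ -19.6, y ≈ 9.1 km.
Check against P (with the unrounded x, y): √(x²+y²) = 21.61 ≈ 21.61 km. ✓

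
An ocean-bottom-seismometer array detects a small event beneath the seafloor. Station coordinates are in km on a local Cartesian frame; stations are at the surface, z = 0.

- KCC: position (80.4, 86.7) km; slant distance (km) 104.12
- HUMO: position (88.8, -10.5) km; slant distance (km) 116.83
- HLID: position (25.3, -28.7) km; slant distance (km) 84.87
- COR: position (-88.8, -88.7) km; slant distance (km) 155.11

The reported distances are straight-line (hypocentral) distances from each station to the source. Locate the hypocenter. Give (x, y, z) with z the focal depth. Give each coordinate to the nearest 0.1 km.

Each station gives a sphere (x−x_i)² + (y−y_i)² + z² = d_i² (stations at z=0).
Subtracting the KCC sphere from HUMO and HLID: z² cancels, leaving linear equations in x and y:
16.8 x − 194.4 y = -8793.63
-110.2 x − 230.8 y = -8879.21
Solving: x ≈ -11.994, y ≈ 44.198 km (keep extra digits for the depth step; rounded: -12.0, 44.2).
Then from the KCC sphere: z² = 104.12² − (x − 80.4)² − (y − 86.7)² with x = -11.994, y = 44.198, so z ≈ 22.314 ≈ 22.3 km.
Check against COR (with the unrounded solution): distance 155.11 ≈ 155.11 km. ✓

x ≈ -12.0 km, y ≈ 44.2 km, depth ≈ 22.3 km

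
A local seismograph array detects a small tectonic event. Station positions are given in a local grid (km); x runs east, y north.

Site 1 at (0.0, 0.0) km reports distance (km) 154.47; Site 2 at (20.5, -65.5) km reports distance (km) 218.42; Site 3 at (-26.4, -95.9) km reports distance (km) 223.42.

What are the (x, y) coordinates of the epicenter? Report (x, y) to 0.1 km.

(-105.1, 113.2)

Circle about each station: x² + y² = 154.47²; (x − 20.5)² + (y + 65.5)² = 218.42²; (x + 26.4)² + (y + 95.9)² = 223.42².
Subtracting pairs of circle equations eliminates x²+y² and gives linear equations (the radical axes):
41.0 x − 131.0 y = -19135.82
-52.8 x − 191.8 y = -16161.75
Solving the 2×2 system: x ≈ -105.1, y ≈ 113.2 km.
Check against Site 1 (with the unrounded x, y): √(x²+y²) = 154.44 ≈ 154.47 km. ✓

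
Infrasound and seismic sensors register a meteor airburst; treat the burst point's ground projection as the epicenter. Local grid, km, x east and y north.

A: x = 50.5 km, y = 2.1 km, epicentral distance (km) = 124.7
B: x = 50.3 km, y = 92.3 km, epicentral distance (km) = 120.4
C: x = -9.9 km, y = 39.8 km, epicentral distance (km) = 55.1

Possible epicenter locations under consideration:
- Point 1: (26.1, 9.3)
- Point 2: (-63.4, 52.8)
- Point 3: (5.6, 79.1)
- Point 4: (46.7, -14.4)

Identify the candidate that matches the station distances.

For each candidate, compare |candidate − station| to the reported distance:
Point 1: residuals A 99.3, B 33.9, C 7.9 → max 99.3 km
Point 2: residuals A 0.0, B 0.0, C 0.0 → max 0.0 km
Point 3: residuals A 35.6, B 73.8, C 12.9 → max 73.8 km
Point 4: residuals A 107.8, B 13.6, C 23.3 → max 107.8 km
Only Point 2 has all residuals ≈ 0.

Point 2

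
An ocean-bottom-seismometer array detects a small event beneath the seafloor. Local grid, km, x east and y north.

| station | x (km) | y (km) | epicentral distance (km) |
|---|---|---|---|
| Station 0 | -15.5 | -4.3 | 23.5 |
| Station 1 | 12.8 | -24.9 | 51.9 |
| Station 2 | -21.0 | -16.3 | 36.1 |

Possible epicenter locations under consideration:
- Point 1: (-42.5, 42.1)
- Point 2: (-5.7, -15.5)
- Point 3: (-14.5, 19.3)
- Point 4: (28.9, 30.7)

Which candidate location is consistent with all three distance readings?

Point 3

For each candidate, compare |candidate − station| to the reported distance:
Point 1: residuals Station 0 30.2, Station 1 35.0, Station 2 26.1 → max 35.0 km
Point 2: residuals Station 0 8.6, Station 1 31.1, Station 2 20.8 → max 31.1 km
Point 3: residuals Station 0 0.1, Station 1 0.1, Station 2 0.1 → max 0.1 km
Point 4: residuals Station 0 33.0, Station 1 6.0, Station 2 32.4 → max 33.0 km
Only Point 3 has all residuals ≈ 0.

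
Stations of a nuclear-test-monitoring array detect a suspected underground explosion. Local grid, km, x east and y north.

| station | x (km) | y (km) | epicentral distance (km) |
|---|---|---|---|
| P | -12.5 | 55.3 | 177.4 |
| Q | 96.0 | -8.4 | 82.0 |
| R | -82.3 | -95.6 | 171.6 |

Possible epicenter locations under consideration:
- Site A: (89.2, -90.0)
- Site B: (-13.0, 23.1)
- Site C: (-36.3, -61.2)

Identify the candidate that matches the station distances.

For each candidate, compare |candidate − station| to the reported distance:
Site A: residuals P 0.0, Q 0.1, R 0.0 → max 0.1 km
Site B: residuals P 145.2, Q 31.5, R 34.2 → max 145.2 km
Site C: residuals P 58.5, Q 60.4, R 114.2 → max 114.2 km
Only Site A has all residuals ≈ 0.

Site A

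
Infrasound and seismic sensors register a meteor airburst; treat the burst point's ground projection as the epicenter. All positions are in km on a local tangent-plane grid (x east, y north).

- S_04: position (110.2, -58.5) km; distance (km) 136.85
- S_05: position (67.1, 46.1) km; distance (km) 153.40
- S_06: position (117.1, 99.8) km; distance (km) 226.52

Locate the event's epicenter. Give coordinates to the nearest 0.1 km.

x ≈ -25.5 km, y ≈ -76.2 km

Circle about each station: (x − 110.2)² + (y + 58.5)² = 136.85²; (x − 67.1)² + (y − 46.1)² = 153.40²; (x − 117.1)² + (y − 99.8)² = 226.52².
Subtracting the S_04 equation from the S_05 and S_06 equations removes the quadratic terms:
-86.2 x + 209.2 y = -13742.31
13.8 x + 316.6 y = -24477.23
Solving the 2×2 system: x ≈ -25.5, y ≈ -76.2 km.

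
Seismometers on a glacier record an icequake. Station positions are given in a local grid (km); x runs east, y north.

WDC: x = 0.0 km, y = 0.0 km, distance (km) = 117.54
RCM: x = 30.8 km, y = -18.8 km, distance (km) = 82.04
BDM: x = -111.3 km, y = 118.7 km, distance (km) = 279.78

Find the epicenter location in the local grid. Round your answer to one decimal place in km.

Circle about each station: x² + y² = 117.54²; (x − 30.8)² + (y + 18.8)² = 82.04²; (x + 111.3)² + (y − 118.7)² = 279.78².
Subtracting pairs of circle equations eliminates x²+y² and gives linear equations (the radical axes):
61.6 x − 37.6 y = 8387.17
-222.6 x + 237.4 y = -37983.82
Solving the 2×2 system: x ≈ 90.0, y ≈ -75.6 km.

x ≈ 90.0 km, y ≈ -75.6 km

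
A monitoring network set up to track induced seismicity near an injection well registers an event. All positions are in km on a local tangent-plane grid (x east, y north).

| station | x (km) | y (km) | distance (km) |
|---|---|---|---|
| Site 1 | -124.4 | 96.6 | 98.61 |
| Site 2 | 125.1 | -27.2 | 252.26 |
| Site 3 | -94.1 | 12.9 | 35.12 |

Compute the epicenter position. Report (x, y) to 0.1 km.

Circle about each station: (x + 124.4)² + (y − 96.6)² = 98.61²; (x − 125.1)² + (y + 27.2)² = 252.26²; (x + 94.1)² + (y − 12.9)² = 35.12².
Subtracting pairs of circle equations eliminates x²+y² and gives linear equations (the radical axes):
499.0 x − 247.6 y = -62328.25
60.6 x − 167.4 y = -7295.18
Solving the 2×2 system: x ≈ -125.9, y ≈ -2.0 km.
Check against Site 1 (with the unrounded x, y): √((x + 124.4)²+(y − 96.6)²) = 98.61 ≈ 98.61 km. ✓

x ≈ -125.9 km, y ≈ -2.0 km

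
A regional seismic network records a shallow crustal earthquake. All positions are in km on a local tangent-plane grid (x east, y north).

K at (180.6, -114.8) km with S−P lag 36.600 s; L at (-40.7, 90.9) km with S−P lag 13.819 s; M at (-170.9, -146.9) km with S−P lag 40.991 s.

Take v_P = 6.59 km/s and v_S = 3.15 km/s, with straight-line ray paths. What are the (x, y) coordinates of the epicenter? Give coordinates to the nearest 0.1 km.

8.4 km east, 23.5 km north

Distance from S−P lag: d = Δt · v_P v_S / (v_P − v_S) = Δt · (6.59·3.15)/(6.59−3.15) ≈ 6.0344·Δt.
So d_K = 220.86, d_L = 83.39, d_M = 247.36 km.
Circle about each station: (x − 180.6)² + (y + 114.8)² = 220.86²; (x + 40.7)² + (y − 90.9)² = 83.39²; (x + 170.9)² + (y + 146.9)² = 247.36².
Subtracting pairs of circle equations eliminates x²+y² and gives linear equations (the radical axes):
-442.6 x + 411.4 y = 5949.15
-703.0 x − 64.2 y = -7416.81
Solving the 2×2 system: x ≈ 8.4, y ≈ 23.5 km.
Check against K (with the unrounded x, y): √((x − 180.6)²+(y + 114.8)²) = 220.86 ≈ 220.86 km. ✓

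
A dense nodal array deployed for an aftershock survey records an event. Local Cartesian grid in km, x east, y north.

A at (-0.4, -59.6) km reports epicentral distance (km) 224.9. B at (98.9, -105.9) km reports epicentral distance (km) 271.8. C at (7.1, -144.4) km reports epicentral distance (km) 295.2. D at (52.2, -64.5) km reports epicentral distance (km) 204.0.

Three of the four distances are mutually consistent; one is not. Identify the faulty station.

Solve using three stations at a time. Using A, C, D (subtract circle equations pairwise → linear system) gives (x, y) ≈ (128.5, 124.7).
Distances from that point to each station vs reported:
  A: calculated 224.9 vs reported 224.9 → residual 0.0 km
  B: calculated 232.4 vs reported 271.8 → residual 39.4 km
  C: calculated 295.2 vs reported 295.2 → residual 0.0 km
  D: calculated 204.0 vs reported 204.0 → residual 0.0 km
A, C, D are mutually consistent (residuals ≈ 0); B is off by 39.4 km.

B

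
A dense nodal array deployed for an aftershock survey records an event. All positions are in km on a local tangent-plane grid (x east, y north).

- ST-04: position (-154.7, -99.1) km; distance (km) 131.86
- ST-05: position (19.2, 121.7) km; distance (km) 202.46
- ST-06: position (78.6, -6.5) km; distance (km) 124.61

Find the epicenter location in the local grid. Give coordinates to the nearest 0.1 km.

x ≈ -24.9 km, y ≈ -75.9 km

Circle about each station: (x + 154.7)² + (y + 99.1)² = 131.86²; (x − 19.2)² + (y − 121.7)² = 202.46²; (x − 78.6)² + (y + 6.5)² = 124.61².
Subtracting the ST-04 equation from the ST-05 and ST-06 equations removes the quadratic terms:
347.8 x + 441.6 y = -42176.36
466.6 x + 185.2 y = -25673.28
Solving the 2×2 system: x ≈ -24.9, y ≈ -75.9 km.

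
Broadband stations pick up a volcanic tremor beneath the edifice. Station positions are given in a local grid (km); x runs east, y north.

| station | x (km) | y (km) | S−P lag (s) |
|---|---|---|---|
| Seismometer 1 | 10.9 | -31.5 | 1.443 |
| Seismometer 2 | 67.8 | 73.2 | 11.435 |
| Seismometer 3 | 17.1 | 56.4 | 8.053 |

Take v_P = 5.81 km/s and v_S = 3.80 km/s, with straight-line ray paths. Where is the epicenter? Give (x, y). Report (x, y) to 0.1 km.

x ≈ -4.8 km, y ≈ -29.3 km

Distance from S−P lag: d = Δt · v_P v_S / (v_P − v_S) = Δt · (5.81·3.80)/(5.81−3.80) ≈ 10.9841·Δt.
So d_Seismometer 1 = 15.85, d_Seismometer 2 = 125.60, d_Seismometer 3 = 88.45 km.
Circle about each station: (x − 10.9)² + (y + 31.5)² = 15.85²; (x − 67.8)² + (y − 73.2)² = 125.60²; (x − 17.1)² + (y − 56.4)² = 88.45².
Subtracting the Seismometer 1 equation from the Seismometer 2 and Seismometer 3 equations removes the quadratic terms:
113.8 x + 209.4 y = -6680.12
12.4 x + 175.8 y = -5209.87
Solving the 2×2 system: x ≈ -4.8, y ≈ -29.3 km.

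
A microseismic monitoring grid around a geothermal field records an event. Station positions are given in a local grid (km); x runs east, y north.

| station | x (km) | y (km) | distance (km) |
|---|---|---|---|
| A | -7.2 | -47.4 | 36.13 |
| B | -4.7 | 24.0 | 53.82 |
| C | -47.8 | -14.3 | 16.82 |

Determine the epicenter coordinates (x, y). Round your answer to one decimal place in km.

Circle about each station: (x + 7.2)² + (y + 47.4)² = 36.13²; (x + 4.7)² + (y − 24.0)² = 53.82²; (x + 47.8)² + (y + 14.3)² = 16.82².
Subtracting pairs of circle equations eliminates x²+y² and gives linear equations (the radical axes):
5.0 x + 142.8 y = -3291.73
-81.2 x + 66.2 y = 1213.19
Solving the 2×2 system: x ≈ -32.8, y ≈ -21.9 km.
Check against A (with the unrounded x, y): √((x + 7.2)²+(y + 47.4)²) = 36.13 ≈ 36.13 km. ✓

(-32.8, -21.9)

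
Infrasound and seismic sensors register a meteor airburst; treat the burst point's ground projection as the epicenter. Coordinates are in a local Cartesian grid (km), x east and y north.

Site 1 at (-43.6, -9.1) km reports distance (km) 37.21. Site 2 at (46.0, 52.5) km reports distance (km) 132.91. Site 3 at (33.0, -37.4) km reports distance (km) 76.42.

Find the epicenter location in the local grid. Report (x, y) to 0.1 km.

Circle about each station: (x + 43.6)² + (y + 9.1)² = 37.21²; (x − 46.0)² + (y − 52.5)² = 132.91²; (x − 33.0)² + (y + 37.4)² = 76.42².
Subtracting pairs of circle equations eliminates x²+y² and gives linear equations (the radical axes):
179.2 x + 123.2 y = -13392.00
153.2 x − 56.6 y = -3951.44
Solving the 2×2 system: x ≈ -42.9, y ≈ -46.3 km.
Check against Site 1 (with the unrounded x, y): √((x + 43.6)²+(y + 9.1)²) = 37.21 ≈ 37.21 km. ✓

-42.9 km east, -46.3 km north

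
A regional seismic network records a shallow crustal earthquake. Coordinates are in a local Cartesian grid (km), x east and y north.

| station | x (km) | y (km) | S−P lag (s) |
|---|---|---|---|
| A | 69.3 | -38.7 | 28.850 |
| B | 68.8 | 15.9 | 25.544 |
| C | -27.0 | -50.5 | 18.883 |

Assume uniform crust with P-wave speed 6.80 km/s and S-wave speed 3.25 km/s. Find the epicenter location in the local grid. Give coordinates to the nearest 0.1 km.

-86.3 km east, 51.0 km north

Distance from S−P lag: d = Δt · v_P v_S / (v_P − v_S) = Δt · (6.80·3.25)/(6.80−3.25) ≈ 6.2254·Δt.
So d_A = 179.60, d_B = 159.02, d_C = 117.55 km.
Circle about each station: (x − 69.3)² + (y + 38.7)² = 179.60²; (x − 68.8)² + (y − 15.9)² = 159.02²; (x + 27.0)² + (y + 50.5)² = 117.55².
Subtracting pairs of circle equations eliminates x²+y² and gives linear equations (the radical axes):
-1.0 x + 109.2 y = 5654.87
-192.6 x − 23.6 y = 15417.23
Solving the 2×2 system: x ≈ -86.3, y ≈ 51.0 km.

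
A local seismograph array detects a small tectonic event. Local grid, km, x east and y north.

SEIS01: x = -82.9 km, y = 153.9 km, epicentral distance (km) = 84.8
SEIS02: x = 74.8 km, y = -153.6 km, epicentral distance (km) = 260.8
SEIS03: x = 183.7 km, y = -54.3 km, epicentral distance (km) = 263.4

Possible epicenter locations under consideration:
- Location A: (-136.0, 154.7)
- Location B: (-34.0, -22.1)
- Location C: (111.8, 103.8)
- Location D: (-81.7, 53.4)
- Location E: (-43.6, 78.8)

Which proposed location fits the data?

For each candidate, compare |candidate − station| to the reported distance:
Location A: residuals SEIS01 31.7, SEIS02 112.7, SEIS03 118.6 → max 118.6 km
Location B: residuals SEIS01 97.9, SEIS02 90.1, SEIS03 43.3 → max 97.9 km
Location C: residuals SEIS01 116.2, SEIS02 0.8, SEIS03 89.7 → max 116.2 km
Location D: residuals SEIS01 15.7, SEIS02 1.3, SEIS03 23.0 → max 23.0 km
Location E: residuals SEIS01 0.0, SEIS02 0.0, SEIS03 0.0 → max 0.0 km
Only Location E has all residuals ≈ 0.

Location E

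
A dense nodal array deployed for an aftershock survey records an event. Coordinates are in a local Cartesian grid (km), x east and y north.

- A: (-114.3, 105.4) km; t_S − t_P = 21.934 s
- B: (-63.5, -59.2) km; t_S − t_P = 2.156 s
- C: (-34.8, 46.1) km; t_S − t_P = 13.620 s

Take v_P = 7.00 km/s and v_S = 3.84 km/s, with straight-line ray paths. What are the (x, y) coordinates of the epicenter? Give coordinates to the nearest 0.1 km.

Distance from S−P lag: d = Δt · v_P v_S / (v_P − v_S) = Δt · (7.00·3.84)/(7.00−3.84) ≈ 8.5063·Δt.
So d_A = 186.58, d_B = 18.34, d_C = 115.86 km.
Circle about each station: (x + 114.3)² + (y − 105.4)² = 186.58²; (x + 63.5)² + (y + 59.2)² = 18.34²; (x + 34.8)² + (y − 46.1)² = 115.86².
Subtracting pairs of circle equations eliminates x²+y² and gives linear equations (the radical axes):
101.6 x − 329.2 y = 17838.98
159.0 x − 118.6 y = 551.16
Solving the 2×2 system: x ≈ -48.0, y ≈ -69.0 km.

(-48.0, -69.0)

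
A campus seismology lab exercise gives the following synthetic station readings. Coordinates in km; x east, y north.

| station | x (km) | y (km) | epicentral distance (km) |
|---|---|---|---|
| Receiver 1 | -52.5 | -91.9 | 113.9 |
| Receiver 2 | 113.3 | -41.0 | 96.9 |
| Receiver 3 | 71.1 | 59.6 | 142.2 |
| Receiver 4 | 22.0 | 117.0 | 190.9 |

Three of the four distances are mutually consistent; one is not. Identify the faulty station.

Solve using three stations at a time. Using Receiver 2, Receiver 3, Receiver 4 (subtract circle equations pairwise → linear system) gives (x, y) ≈ (22.1, -74.0).
Distances from that point to each station vs reported:
  Receiver 1: calculated 76.7 vs reported 113.9 → residual 37.2 km
  Receiver 2: calculated 97.0 vs reported 96.9 → residual 0.1 km
  Receiver 3: calculated 142.3 vs reported 142.2 → residual 0.1 km
  Receiver 4: calculated 191.0 vs reported 190.9 → residual 0.1 km
Receiver 2, Receiver 3, Receiver 4 are mutually consistent (residuals ≈ 0); Receiver 1 is off by 37.2 km.

Receiver 1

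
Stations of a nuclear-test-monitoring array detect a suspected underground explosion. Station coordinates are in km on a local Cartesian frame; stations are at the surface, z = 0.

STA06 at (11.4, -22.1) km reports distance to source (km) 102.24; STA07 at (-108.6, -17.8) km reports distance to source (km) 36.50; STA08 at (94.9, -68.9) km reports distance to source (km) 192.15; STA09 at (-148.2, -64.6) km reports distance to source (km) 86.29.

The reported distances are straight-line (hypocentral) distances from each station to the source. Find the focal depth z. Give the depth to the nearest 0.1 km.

28.2 km

Each station gives a sphere (x−x_i)² + (y−y_i)² + z² = d_i² (stations at z=0).
Subtracting the STA06 sphere from STA07 and STA08: z² cancels, leaving linear equations in x and y:
-240.0 x + 8.6 y = 20613.20
167.0 x − 93.6 y = -13333.75
Solving: x ≈ -86.301, y ≈ -11.523 km (keep extra digits for the depth step; rounded: -86.3, -11.5).
Then from the STA06 sphere: z² = 102.24² − (x − 11.4)² − (y + 22.1)² with x = -86.301, y = -11.523, so z ≈ 28.207 ≈ 28.2 km.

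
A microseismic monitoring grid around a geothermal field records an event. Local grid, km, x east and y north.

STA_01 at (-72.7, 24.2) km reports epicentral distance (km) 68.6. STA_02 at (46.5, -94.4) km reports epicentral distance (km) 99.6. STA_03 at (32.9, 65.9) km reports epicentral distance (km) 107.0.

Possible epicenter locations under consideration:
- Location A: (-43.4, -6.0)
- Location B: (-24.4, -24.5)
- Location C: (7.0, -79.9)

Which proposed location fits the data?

Location B

For each candidate, compare |candidate − station| to the reported distance:
Location A: residuals STA_01 26.5, STA_02 26.5, STA_03 2.2 → max 26.5 km
Location B: residuals STA_01 0.0, STA_02 0.0, STA_03 0.0 → max 0.0 km
Location C: residuals STA_01 62.5, STA_02 57.5, STA_03 41.1 → max 62.5 km
Only Location B has all residuals ≈ 0.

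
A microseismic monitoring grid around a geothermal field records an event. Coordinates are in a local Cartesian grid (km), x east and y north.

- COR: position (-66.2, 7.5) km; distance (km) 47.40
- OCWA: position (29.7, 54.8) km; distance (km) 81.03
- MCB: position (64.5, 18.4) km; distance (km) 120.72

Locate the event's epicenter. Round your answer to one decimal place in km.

Circle about each station: (x + 66.2)² + (y − 7.5)² = 47.40²; (x − 29.7)² + (y − 54.8)² = 81.03²; (x − 64.5)² + (y − 18.4)² = 120.72².
Subtracting the COR equation from the OCWA and MCB equations removes the quadratic terms:
191.8 x + 94.6 y = -4872.66
261.4 x + 21.8 y = -12266.44
Solving the 2×2 system: x ≈ -51.3, y ≈ 52.5 km.

-51.3 km east, 52.5 km north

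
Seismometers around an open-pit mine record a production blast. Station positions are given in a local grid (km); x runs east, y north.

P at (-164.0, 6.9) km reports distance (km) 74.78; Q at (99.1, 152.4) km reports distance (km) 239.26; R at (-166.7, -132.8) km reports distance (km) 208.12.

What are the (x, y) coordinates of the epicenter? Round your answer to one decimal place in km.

Circle about each station: (x + 164.0)² + (y − 6.9)² = 74.78²; (x − 99.1)² + (y − 152.4)² = 239.26²; (x + 166.7)² + (y + 132.8)² = 208.12².
Subtracting the P equation from the Q and R equations removes the quadratic terms:
526.2 x + 291.0 y = -45550.34
-5.4 x − 279.4 y = -19240.77
Solving the 2×2 system: x ≈ -126.0, y ≈ 71.3 km.

-126.0 km east, 71.3 km north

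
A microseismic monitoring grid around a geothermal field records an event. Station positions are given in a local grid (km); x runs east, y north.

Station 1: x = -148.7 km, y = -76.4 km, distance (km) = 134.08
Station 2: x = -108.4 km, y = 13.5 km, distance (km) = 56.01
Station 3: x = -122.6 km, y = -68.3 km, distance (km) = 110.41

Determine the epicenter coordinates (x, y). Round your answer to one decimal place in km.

Circle about each station: (x + 148.7)² + (y + 76.4)² = 134.08²; (x + 108.4)² + (y − 13.5)² = 56.01²; (x + 122.6)² + (y + 68.3)² = 110.41².
Subtracting the Station 1 equation from the Station 2 and Station 3 equations removes the quadratic terms:
80.6 x + 179.8 y = -1175.51
52.2 x + 16.2 y = -2465.92
Solving the 2×2 system: x ≈ -52.5, y ≈ 17.0 km.

-52.5 km east, 17.0 km north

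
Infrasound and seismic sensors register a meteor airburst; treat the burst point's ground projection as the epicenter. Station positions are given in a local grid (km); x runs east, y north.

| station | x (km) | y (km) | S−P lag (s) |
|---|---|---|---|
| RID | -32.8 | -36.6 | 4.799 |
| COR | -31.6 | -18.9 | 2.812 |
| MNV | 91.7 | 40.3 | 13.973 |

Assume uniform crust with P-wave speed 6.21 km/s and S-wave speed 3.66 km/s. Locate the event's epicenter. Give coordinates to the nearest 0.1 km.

Distance from S−P lag: d = Δt · v_P v_S / (v_P − v_S) = Δt · (6.21·3.66)/(6.21−3.66) ≈ 8.9132·Δt.
So d_RID = 42.77, d_COR = 25.06, d_MNV = 124.54 km.
Circle about each station: (x + 32.8)² + (y + 36.6)² = 42.77²; (x + 31.6)² + (y + 18.9)² = 25.06²; (x − 91.7)² + (y − 40.3)² = 124.54².
Subtracting pairs of circle equations eliminates x²+y² and gives linear equations (the radical axes):
2.4 x + 35.4 y = 141.64
249.0 x + 153.8 y = -6063.36
Solving the 2×2 system: x ≈ -28.0, y ≈ 5.9 km.

x ≈ -28.0 km, y ≈ 5.9 km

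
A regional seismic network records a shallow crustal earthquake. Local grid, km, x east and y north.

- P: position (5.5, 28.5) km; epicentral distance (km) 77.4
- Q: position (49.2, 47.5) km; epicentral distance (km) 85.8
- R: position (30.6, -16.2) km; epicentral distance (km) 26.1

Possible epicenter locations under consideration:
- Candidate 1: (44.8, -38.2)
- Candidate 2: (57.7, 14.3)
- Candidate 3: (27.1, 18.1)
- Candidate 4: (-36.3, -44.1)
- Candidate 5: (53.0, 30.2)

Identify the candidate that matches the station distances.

Candidate 1

For each candidate, compare |candidate − station| to the reported distance:
Candidate 1: residuals P 0.0, Q 0.0, R 0.1 → max 0.1 km
Candidate 2: residuals P 23.3, Q 51.5, R 14.7 → max 51.5 km
Candidate 3: residuals P 53.4, Q 49.0, R 8.4 → max 53.4 km
Candidate 4: residuals P 6.4, Q 39.5, R 46.4 → max 46.4 km
Candidate 5: residuals P 29.9, Q 68.1, R 25.4 → max 68.1 km
Only Candidate 1 has all residuals ≈ 0.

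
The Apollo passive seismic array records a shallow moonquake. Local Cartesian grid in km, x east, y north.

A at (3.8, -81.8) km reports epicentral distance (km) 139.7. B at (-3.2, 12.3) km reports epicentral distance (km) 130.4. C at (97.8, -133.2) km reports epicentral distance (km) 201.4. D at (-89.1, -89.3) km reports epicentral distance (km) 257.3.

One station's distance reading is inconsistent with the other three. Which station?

Solve using three stations at a time. Using B, C, D (subtract circle equations pairwise → linear system) gives (x, y) ≈ (114.9, 67.4).
Distances from that point to each station vs reported:
  A: calculated 186.1 vs reported 139.7 → residual 46.4 km
  B: calculated 130.4 vs reported 130.4 → residual 0.0 km
  C: calculated 201.4 vs reported 201.4 → residual 0.0 km
  D: calculated 257.3 vs reported 257.3 → residual 0.0 km
B, C, D are mutually consistent (residuals ≈ 0); A is off by 46.4 km.

A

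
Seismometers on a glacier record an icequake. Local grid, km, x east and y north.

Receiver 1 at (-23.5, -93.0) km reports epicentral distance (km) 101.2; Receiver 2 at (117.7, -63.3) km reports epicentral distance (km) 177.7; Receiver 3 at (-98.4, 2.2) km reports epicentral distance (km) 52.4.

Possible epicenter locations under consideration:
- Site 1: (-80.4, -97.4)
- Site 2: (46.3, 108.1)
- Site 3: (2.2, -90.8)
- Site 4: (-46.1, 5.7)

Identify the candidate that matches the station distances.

Site 4

For each candidate, compare |candidate − station| to the reported distance:
Site 1: residuals Receiver 1 44.1, Receiver 2 23.3, Receiver 3 48.8 → max 48.8 km
Site 2: residuals Receiver 1 111.7, Receiver 2 8.0, Receiver 3 126.9 → max 126.9 km
Site 3: residuals Receiver 1 75.4, Receiver 2 59.0, Receiver 3 84.6 → max 84.6 km
Site 4: residuals Receiver 1 0.1, Receiver 2 0.0, Receiver 3 0.0 → max 0.1 km
Only Site 4 has all residuals ≈ 0.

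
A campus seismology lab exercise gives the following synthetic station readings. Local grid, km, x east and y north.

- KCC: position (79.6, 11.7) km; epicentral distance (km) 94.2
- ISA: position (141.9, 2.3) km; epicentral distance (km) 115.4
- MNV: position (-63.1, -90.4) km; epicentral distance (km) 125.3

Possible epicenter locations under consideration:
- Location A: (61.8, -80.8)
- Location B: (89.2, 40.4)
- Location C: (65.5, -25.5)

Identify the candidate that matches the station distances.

For each candidate, compare |candidate − station| to the reported distance:
Location A: residuals KCC 0.0, ISA 0.0, MNV 0.0 → max 0.0 km
Location B: residuals KCC 63.9, ISA 50.4, MNV 75.5 → max 75.5 km
Location C: residuals KCC 54.4, ISA 34.1, MNV 18.7 → max 54.4 km
Only Location A has all residuals ≈ 0.

Location A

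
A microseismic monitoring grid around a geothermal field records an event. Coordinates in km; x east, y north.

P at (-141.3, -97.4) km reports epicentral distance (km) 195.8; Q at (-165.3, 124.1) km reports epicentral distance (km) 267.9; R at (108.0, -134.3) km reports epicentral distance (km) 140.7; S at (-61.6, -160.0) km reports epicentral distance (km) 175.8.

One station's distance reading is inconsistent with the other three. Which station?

Solve using three stations at a time. Using P, R, S (subtract circle equations pairwise → linear system) gives (x, y) ≈ (35.7, -13.5).
Distances from that point to each station vs reported:
  P: calculated 195.9 vs reported 195.8 → residual 0.1 km
  Q: calculated 243.6 vs reported 267.9 → residual 24.3 km
  R: calculated 140.8 vs reported 140.7 → residual 0.1 km
  S: calculated 175.9 vs reported 175.8 → residual 0.1 km
P, R, S are mutually consistent (residuals ≈ 0); Q is off by 24.3 km.

Q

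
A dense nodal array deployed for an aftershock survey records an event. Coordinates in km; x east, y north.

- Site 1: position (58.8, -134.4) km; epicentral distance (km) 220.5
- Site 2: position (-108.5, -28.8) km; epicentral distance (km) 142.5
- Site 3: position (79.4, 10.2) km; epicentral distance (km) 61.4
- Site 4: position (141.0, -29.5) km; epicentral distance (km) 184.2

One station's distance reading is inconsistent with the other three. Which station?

Solve using three stations at a time. Using Site 1, Site 2, Site 4 (subtract circle equations pairwise → linear system) gives (x, y) ≈ (-10.8, 74.8).
Distances from that point to each station vs reported:
  Site 1: calculated 220.4 vs reported 220.5 → residual 0.1 km
  Site 2: calculated 142.4 vs reported 142.5 → residual 0.1 km
  Site 3: calculated 110.9 vs reported 61.4 → residual 49.5 km
  Site 4: calculated 184.1 vs reported 184.2 → residual 0.1 km
Site 1, Site 2, Site 4 are mutually consistent (residuals ≈ 0); Site 3 is off by 49.5 km.

Site 3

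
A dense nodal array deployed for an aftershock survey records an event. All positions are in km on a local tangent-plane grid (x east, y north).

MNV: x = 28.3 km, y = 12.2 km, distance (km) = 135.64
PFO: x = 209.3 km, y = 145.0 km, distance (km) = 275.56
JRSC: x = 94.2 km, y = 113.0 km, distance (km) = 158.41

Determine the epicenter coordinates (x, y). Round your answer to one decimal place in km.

x ≈ -64.2 km, y ≈ 111.4 km

Circle about each station: (x − 28.3)² + (y − 12.2)² = 135.64²; (x − 209.3)² + (y − 145.0)² = 275.56²; (x − 94.2)² + (y − 113.0)² = 158.41².
Subtracting the MNV equation from the PFO and JRSC equations removes the quadratic terms:
362.0 x + 265.6 y = 6346.66
131.8 x + 201.6 y = 13997.39
Solving the 2×2 system: x ≈ -64.2, y ≈ 111.4 km.
Check against MNV (with the unrounded x, y): √((x − 28.3)²+(y − 12.2)²) = 135.65 ≈ 135.64 km. ✓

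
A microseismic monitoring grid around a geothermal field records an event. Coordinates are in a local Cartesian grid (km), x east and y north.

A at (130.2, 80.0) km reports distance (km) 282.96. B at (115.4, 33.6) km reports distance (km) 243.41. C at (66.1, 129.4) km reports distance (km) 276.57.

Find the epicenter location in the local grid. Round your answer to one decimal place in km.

Circle about each station: (x − 130.2)² + (y − 80.0)² = 282.96²; (x − 115.4)² + (y − 33.6)² = 243.41²; (x − 66.1)² + (y − 129.4)² = 276.57².
Subtracting the A equation from the B and C equations removes the quadratic terms:
-29.6 x − 92.8 y = 11912.01
-128.2 x + 98.8 y = 1336.93
Solving the 2×2 system: x ≈ -87.8, y ≈ -100.4 km.
Check against A (with the unrounded x, y): √((x − 130.2)²+(y − 80.0)²) = 282.92 ≈ 282.96 km. ✓

-87.8 km east, -100.4 km north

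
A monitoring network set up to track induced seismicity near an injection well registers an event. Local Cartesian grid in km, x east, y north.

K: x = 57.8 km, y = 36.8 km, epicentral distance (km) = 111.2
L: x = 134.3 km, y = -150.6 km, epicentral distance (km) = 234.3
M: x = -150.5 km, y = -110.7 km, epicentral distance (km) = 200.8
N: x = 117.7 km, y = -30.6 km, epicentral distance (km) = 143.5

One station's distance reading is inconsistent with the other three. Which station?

Solve using three stations at a time. Using L, M, N (subtract circle equations pairwise → linear system) gives (x, y) ≈ (-10.7, 33.4).
Distances from that point to each station vs reported:
  K: calculated 68.6 vs reported 111.2 → residual 42.6 km
  L: calculated 234.3 vs reported 234.3 → residual 0.0 km
  M: calculated 200.8 vs reported 200.8 → residual 0.0 km
  N: calculated 143.5 vs reported 143.5 → residual 0.0 km
L, M, N are mutually consistent (residuals ≈ 0); K is off by 42.6 km.

K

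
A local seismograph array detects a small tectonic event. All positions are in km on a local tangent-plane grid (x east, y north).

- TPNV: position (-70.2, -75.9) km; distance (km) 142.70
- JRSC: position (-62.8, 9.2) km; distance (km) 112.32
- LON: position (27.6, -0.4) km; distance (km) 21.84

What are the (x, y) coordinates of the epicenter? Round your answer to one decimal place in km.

(49.3, 2.1)

Circle about each station: (x + 70.2)² + (y + 75.9)² = 142.70²; (x + 62.8)² + (y − 9.2)² = 112.32²; (x − 27.6)² + (y + 0.4)² = 21.84².
Subtracting the TPNV equation from the JRSC and LON equations removes the quadratic terms:
14.8 x + 170.2 y = 1087.14
195.6 x + 151.0 y = 9959.37
Solving the 2×2 system: x ≈ 49.3, y ≈ 2.1 km.
Check against TPNV (with the unrounded x, y): √((x + 70.2)²+(y + 75.9)²) = 142.70 ≈ 142.70 km. ✓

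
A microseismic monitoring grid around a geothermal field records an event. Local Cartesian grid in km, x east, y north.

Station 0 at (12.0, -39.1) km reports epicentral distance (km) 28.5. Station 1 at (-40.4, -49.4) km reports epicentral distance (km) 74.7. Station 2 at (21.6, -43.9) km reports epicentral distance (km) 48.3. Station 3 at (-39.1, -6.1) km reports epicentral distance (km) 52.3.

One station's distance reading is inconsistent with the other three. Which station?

Station 0

Solve using three stations at a time. Using Station 1, Station 2, Station 3 (subtract circle equations pairwise → linear system) gives (x, y) ≈ (12.3, 3.5).
Distances from that point to each station vs reported:
  Station 0: calculated 42.6 vs reported 28.5 → residual 14.1 km
  Station 1: calculated 74.7 vs reported 74.7 → residual 0.0 km
  Station 2: calculated 48.3 vs reported 48.3 → residual 0.0 km
  Station 3: calculated 52.3 vs reported 52.3 → residual 0.0 km
Station 1, Station 2, Station 3 are mutually consistent (residuals ≈ 0); Station 0 is off by 14.1 km.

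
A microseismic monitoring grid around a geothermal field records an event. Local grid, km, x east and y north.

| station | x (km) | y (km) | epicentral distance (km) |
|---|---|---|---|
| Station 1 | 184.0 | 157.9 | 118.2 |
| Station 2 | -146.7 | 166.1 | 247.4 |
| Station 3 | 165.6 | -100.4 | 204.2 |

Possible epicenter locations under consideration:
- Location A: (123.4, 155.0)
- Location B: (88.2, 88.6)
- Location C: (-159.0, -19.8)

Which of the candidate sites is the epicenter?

Location B

For each candidate, compare |candidate − station| to the reported distance:
Location A: residuals Station 1 57.5, Station 2 22.9, Station 3 54.7 → max 57.5 km
Location B: residuals Station 1 0.0, Station 2 0.0, Station 3 0.0 → max 0.0 km
Location C: residuals Station 1 268.1, Station 2 61.1, Station 3 130.3 → max 268.1 km
Only Location B has all residuals ≈ 0.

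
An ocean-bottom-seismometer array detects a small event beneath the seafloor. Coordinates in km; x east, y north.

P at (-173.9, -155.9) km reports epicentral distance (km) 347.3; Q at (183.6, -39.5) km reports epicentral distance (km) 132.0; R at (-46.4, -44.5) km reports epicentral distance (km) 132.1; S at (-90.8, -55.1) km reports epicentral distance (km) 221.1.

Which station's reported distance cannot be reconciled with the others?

Solve using three stations at a time. Using P, Q, S (subtract circle equations pairwise → linear system) gives (x, y) ≈ (97.6, 60.8).
Distances from that point to each station vs reported:
  P: calculated 347.3 vs reported 347.3 → residual 0.0 km
  Q: calculated 132.1 vs reported 132.0 → residual 0.1 km
  R: calculated 178.4 vs reported 132.1 → residual 46.3 km
  S: calculated 221.2 vs reported 221.1 → residual 0.1 km
P, Q, S are mutually consistent (residuals ≈ 0); R is off by 46.3 km.

R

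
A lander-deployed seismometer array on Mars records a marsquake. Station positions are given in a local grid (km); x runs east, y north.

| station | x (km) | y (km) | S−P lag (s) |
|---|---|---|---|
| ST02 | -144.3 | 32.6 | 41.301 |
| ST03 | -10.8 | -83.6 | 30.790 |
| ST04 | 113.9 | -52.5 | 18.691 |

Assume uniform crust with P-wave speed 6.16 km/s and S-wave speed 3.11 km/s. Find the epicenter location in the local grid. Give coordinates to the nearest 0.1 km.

113.1 km east, 64.9 km north

Distance from S−P lag: d = Δt · v_P v_S / (v_P − v_S) = Δt · (6.16·3.11)/(6.16−3.11) ≈ 6.2812·Δt.
So d_ST02 = 259.42, d_ST03 = 193.40, d_ST04 = 117.40 km.
Circle about each station: (x + 144.3)² + (y − 32.6)² = 259.42²; (x + 10.8)² + (y + 83.6)² = 193.40²; (x − 113.9)² + (y + 52.5)² = 117.40².
Subtracting pairs of circle equations eliminates x²+y² and gives linear equations (the radical axes):
267.0 x − 232.4 y = 15115.53
516.4 x − 170.2 y = 47360.19
Solving the 2×2 system: x ≈ 113.1, y ≈ 64.9 km.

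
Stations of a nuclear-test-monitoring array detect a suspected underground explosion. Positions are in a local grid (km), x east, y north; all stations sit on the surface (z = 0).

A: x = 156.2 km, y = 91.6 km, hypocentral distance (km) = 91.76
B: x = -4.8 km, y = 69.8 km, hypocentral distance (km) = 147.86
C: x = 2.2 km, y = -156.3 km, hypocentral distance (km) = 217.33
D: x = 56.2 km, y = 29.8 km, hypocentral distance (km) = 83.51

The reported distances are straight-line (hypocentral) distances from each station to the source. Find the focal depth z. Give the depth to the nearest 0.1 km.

Each station gives a sphere (x−x_i)² + (y−y_i)² + z² = d_i² (stations at z=0).
Subtracting the A sphere from B and C: z² cancels, leaving linear equations in x and y:
-322.0 x − 43.6 y = -41336.60
-308.0 x − 495.8 y = -47166.90
Solving: x ≈ 126.100, y ≈ 16.797 km (keep extra digits for the depth step; rounded: 126.1, 16.8).
Then from the A sphere: z² = 91.76² − (x − 156.2)² − (y − 91.6)² with x = 126.100, y = 16.797, so z ≈ 43.800 ≈ 43.8 km.
Check against D (with the unrounded solution): distance 83.51 ≈ 83.51 km. ✓

z ≈ 43.8 km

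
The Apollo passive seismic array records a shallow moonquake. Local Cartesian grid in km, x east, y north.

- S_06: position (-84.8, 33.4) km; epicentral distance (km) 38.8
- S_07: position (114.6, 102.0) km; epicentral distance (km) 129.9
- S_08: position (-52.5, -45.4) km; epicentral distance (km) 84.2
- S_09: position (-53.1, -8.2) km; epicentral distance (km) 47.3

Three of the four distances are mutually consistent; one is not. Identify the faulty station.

Solve using three stations at a time. Using S_06, S_08, S_09 (subtract circle equations pairwise → linear system) gives (x, y) ≈ (-46.5, 38.5).
Distances from that point to each station vs reported:
  S_06: calculated 38.7 vs reported 38.8 → residual 0.1 km
  S_07: calculated 173.1 vs reported 129.9 → residual 43.2 km
  S_08: calculated 84.1 vs reported 84.2 → residual 0.1 km
  S_09: calculated 47.2 vs reported 47.3 → residual 0.1 km
S_06, S_08, S_09 are mutually consistent (residuals ≈ 0); S_07 is off by 43.2 km.

S_07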